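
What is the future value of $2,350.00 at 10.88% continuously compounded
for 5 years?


Formula: FV = P * e^(r*t)
Exponent: r*t = 0.1088 * 5 = 0.544
e^(0.544) = 1.722885
FV = $2,350.00 * 1.722885 = $4,048.78

$4,048.78


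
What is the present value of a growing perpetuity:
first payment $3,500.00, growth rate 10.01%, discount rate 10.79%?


Formula: PV = C / (r - g)
Spread: r - g = 0.1079 - 0.1001 = 0.0078
Substituting: PV = $3,500.00 / 0.0078
PV = $448,717.95

$448,717.95


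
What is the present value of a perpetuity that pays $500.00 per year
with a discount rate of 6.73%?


Formula: PV = C / r
Substituting: PV = $500.00 / 0.0673
PV = $7,429.42

$7,429.42


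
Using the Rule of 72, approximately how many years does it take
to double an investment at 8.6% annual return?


Formula: Years ≈ 72 / r
Substituting: Years ≈ 72 / 8.6
Years ≈ 8.4

8.4 years


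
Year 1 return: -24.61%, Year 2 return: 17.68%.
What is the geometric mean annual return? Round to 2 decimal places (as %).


Formula: Geometric mean = ((1+r1)*(1+r2))^(1/2) - 1
Product: (1 + -0.2461) * (1 + 0.1768) = 0.7539 * 1.1768 = 0.88719
Square root: 0.88719^0.5 = 0.941907
Geometric mean = 0.941907 - 1 = -0.058093
As percentage: -5.81%

-5.81%


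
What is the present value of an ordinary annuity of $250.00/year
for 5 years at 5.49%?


Formula: PV = PMT * (1 - (1+r)^(-n)) / r
Discount factor: (1 + 0.0549)^(-5) = 0.765497
Bracket: 1 - 0.765497 = 0.234503
PV = $250.00 * 0.234503 / 0.0549 = $1,067.86

$1,067.86


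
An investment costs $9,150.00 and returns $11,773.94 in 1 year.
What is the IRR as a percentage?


Formula: IRR = C1/C0 - 1
Substituting: IRR = $11,773.94 / $9,150.00 - 1
Ratio: 1.286769 - 1 = 0.286769
IRR = 28.6769%

28.6769%


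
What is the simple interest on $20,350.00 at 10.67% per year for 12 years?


Formula: I = P * r * t
Substituting: I = $20,350.00 * 0.1067 * 12
Step: I = $20,350.00 * 1.2804
I = $26,056.14

$26,056.14


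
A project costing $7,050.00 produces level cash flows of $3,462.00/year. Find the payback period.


Formula: Payback = investment / annual cash flow
Substituting: Payback = $7,050.00 / $3,462.00
Payback = 2.0364 years

2.0364 years


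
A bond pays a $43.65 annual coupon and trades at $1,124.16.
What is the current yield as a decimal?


Formula: Current yield = annual coupon / price
Substituting: CY = $43.65 / $1,124.16
CY = 0.038829

0.038829


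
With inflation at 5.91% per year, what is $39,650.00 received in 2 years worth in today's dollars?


Formula: Real value = nominal / (1 + inflation)^years
Price level: (1 + 0.0591)^2 = 1.121693
Real value = $39,650.00 / 1.121693 = $35,348.36

$35,348.36


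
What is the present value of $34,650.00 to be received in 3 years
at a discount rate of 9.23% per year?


Formula: PV = FV / (1 + r)^n
Substituting: PV = $34,650.00 / (1 + 0.0923)^3
Discount factor: (1.0923)^3 = 1.303244
PV = $34,650.00 / 1.303244 = $26,587.50

$26,587.50


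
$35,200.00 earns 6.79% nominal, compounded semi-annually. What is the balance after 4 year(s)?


Formula: FV = P * (1 + r/m)^(m*t)
Period rate: r/m = 0.0679 / 2 = 0.03395
Total periods: m*t = 2 * 4 = 8
Growth factor: (1 + 0.03395)^8 = 1.30616
FV = $35,200.00 * 1.30616 = $45,976.82

$45,976.82


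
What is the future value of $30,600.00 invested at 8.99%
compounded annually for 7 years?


Formula: FV = P * (1 + r)^n
Substituting: FV = $30,600.00 * (1 + 0.0899)^7
Growth factor: (1.0899)^7 = 1.826865
FV = $30,600.00 * 1.826865 = $55,902.08

$55,902.08


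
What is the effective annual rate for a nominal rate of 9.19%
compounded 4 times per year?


Formula: EAR = (1 + r/m)^m - 1
Period rate: r/m = 0.0919 / 4 = 0.022975
Compounding: (1 + 0.022975)^4 = 1.095116
EAR = 1.095116 - 1 = 0.095116

0.095116


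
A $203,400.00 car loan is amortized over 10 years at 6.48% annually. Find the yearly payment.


Formula: PMT = PV * r / (1 - (1+r)^(-n))
Denominator: 1 - (1 + 0.0648)^(-10) = 0.466273
Numerator: $203,400.00 * 0.0648 = 13180.32
PMT = 13180.32 / 0.466273 = $28,267.42

$28,267.42


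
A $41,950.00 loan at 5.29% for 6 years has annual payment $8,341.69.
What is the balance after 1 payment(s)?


Formula: Balance = PV*(1+r)^k - PMT*((1+r)^k - 1)/r
Growth: (1 + 0.0529)^1 = 1.0529
Accumulated factor: ((1+r)^k - 1)/r = 1.0
Balance = $41,950.00 * 1.0529 - $8,341.69 * 1.0
Balance = $35,827.47

$35,827.47


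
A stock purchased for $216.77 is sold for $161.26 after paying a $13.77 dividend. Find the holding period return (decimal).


Formula: HPR = (P1 - P0 + D) / P0
Gain: $161.26 - $216.77 + $13.77 = -$41.74
HPR = -$41.74 / $216.77 = -0.1926

-0.1926


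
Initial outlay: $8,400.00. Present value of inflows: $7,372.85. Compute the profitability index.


Formula: PI = PV(cash flows) / initial investment
Substituting: PI = $7,372.85 / $8,400.00
PI = 0.8777

0.8777


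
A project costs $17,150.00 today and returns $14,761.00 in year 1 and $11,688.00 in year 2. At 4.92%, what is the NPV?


Formula: NPV = C0 + C1/(1+r) + C2/(1+r)^2
Discount C1: $14,761.00 / (1 + 0.0492) = $14,068.81
Discount C2: $11,688.00 / (1 + 0.0492)^2 = $10,617.53
NPV = -$17,150.00 + $14,068.81 + $10,617.53 = $7,536.35

$7,536.35


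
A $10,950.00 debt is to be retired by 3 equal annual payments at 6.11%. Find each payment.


Formula: PMT = PV * r / (1 - (1+r)^(-n))
Denominator: 1 - (1 + 0.0611)^(-3) = 0.162989
Numerator: $10,950.00 * 0.0611 = 669.045
PMT = 669.045 / 0.162989 = $4,104.84

$4,104.84


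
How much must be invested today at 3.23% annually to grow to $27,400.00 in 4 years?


Formula: PV = FV / (1 + r)^n
Substituting: PV = $27,400.00 / (1 + 0.0323)^4
Discount factor: (1.0323)^4 = 1.135596
PV = $27,400.00 / 1.135596 = $24,128.31

$24,128.31


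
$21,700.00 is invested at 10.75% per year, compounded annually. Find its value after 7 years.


Formula: FV = P * (1 + r)^n
Substituting: FV = $21,700.00 * (1 + 0.1075)^7
Growth factor: (1.1075)^7 = 2.043648
FV = $21,700.00 * 2.043648 = $44,347.17

$44,347.17


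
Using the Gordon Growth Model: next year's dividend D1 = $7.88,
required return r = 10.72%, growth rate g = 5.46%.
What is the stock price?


Formula: P = D1 / (r - g)
Spread: r - g = 0.1072 - 0.0546 = 0.0526
Substituting: P = $7.88 / 0.0526
P = $149.81

$149.81


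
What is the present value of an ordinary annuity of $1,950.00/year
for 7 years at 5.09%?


Formula: PV = PMT * (1 - (1+r)^(-n)) / r
Discount factor: (1 + 0.0509)^(-7) = 0.706432
Bracket: 1 - 0.706432 = 0.293568
PV = $1,950.00 * 0.293568 / 0.0509 = $11,246.72

$11,246.72


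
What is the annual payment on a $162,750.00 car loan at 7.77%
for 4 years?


Formula: PMT = PV * r / (1 - (1+r)^(-n))
Denominator: 1 - (1 + 0.0777)^(-4) = 0.258675
Numerator: $162,750.00 * 0.0777 = 12645.675
PMT = 12645.675 / 0.258675 = $48,886.29

$48,886.29


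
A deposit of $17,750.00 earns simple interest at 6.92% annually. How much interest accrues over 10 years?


Formula: I = P * r * t
Substituting: I = $17,750.00 * 0.0692 * 10
Step: I = $17,750.00 * 0.692
I = $12,283.00

$12,283.00


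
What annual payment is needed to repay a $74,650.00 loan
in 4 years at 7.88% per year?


Formula: PMT = PV * r / (1 - (1+r)^(-n))
Denominator: 1 - (1 + 0.0788)^(-4) = 0.261694
Numerator: $74,650.00 * 0.0788 = 5882.42
PMT = 5882.42 / 0.261694 = $22,478.22

$22,478.22


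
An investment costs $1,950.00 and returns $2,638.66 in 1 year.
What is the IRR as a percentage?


Formula: IRR = C1/C0 - 1
Substituting: IRR = $2,638.66 / $1,950.00 - 1
Ratio: 1.353159 - 1 = 0.353159
IRR = 35.3159%

35.3159%


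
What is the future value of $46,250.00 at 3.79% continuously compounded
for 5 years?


Formula: FV = P * e^(r*t)
Exponent: r*t = 0.0379 * 5 = 0.1895
e^(0.1895) = 1.208645
FV = $46,250.00 * 1.208645 = $55,899.84

$55,899.84


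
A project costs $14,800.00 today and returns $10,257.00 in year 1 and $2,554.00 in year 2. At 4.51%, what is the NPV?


Formula: NPV = C0 + C1/(1+r) + C2/(1+r)^2
Discount C1: $10,257.00 / (1 + 0.0451) = $9,814.37
Discount C2: $2,554.00 / (1 + 0.0451)^2 = $2,338.33
NPV = -$14,800.00 + $9,814.37 + $2,338.33 = -$2,647.30

-$2,647.30


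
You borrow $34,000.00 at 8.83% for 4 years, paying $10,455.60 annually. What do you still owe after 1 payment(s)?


Formula: Balance = PV*(1+r)^k - PMT*((1+r)^k - 1)/r
Growth: (1 + 0.0883)^1 = 1.0883
Accumulated factor: ((1+r)^k - 1)/r = 1.0
Balance = $34,000.00 * 1.0883 - $10,455.60 * 1.0
Balance = $26,546.60

$26,546.60


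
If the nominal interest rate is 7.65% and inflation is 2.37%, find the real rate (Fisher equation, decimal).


Formula: (1 + r_real) = (1 + r_nom) / (1 + inflation)
Substituting: (1 + r_real) = 1.0765 / 1.0237
(1 + r_real) = 1.051578
r_real = 1.051578 - 1 = 0.051578

0.051578


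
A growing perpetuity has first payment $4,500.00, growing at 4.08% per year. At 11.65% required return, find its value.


Formula: PV = C / (r - g)
Spread: r - g = 0.1165 - 0.0408 = 0.0757
Substituting: PV = $4,500.00 / 0.0757
PV = $59,445.18

$59,445.18


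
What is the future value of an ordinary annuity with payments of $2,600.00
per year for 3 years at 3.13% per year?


Formula: FV = PMT * ((1+r)^n - 1) / r
Growth factor: (1 + 0.0313)^3 = 1.09687
Numerator: 1.09687 - 1 = 0.09687
FV = $2,600.00 * 0.09687 / 0.0313 = $8,046.69

$8,046.69


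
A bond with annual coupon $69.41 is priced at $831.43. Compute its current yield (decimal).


Formula: Current yield = annual coupon / price
Substituting: CY = $69.41 / $831.43
CY = 0.083483

0.083483


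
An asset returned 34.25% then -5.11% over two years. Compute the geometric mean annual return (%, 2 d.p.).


Formula: Geometric mean = ((1+r1)*(1+r2))^(1/2) - 1
Product: (1 + 0.3425) * (1 + -0.0511) = 1.3425 * 0.9489 = 1.273898
Square root: 1.273898^0.5 = 1.128671
Geometric mean = 1.128671 - 1 = 0.128671
As percentage: 12.87%

12.87%


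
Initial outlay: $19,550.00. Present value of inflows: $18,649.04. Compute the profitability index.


Formula: PI = PV(cash flows) / initial investment
Substituting: PI = $18,649.04 / $19,550.00
PI = 0.9539

0.9539


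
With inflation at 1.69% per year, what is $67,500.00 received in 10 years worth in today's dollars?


Formula: Real value = nominal / (1 + inflation)^years
Price level: (1 + 0.0169)^10 = 1.182449
Real value = $67,500.00 / 1.182449 = $57,084.91

$57,084.91


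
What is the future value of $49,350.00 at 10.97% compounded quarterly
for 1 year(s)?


Formula: FV = P * (1 + r/m)^(m*t)
Period rate: r/m = 0.1097 / 4 = 0.027425
Total periods: m*t = 4 * 1 = 4
Growth factor: (1 + 0.027425)^4 = 1.114296
FV = $49,350.00 * 1.114296 = $54,990.50

$54,990.50


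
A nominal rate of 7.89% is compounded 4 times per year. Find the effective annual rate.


Formula: EAR = (1 + r/m)^m - 1
Period rate: r/m = 0.0789 / 4 = 0.019725
Compounding: (1 + 0.019725)^4 = 1.081265
EAR = 1.081265 - 1 = 0.081265

0.081265


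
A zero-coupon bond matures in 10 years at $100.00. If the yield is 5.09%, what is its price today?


Formula: Price = FV / (1 + r)^n
Substituting: Price = $100.00 / (1 + 0.0509)^10
Discount factor: (1.0509)^10 = 1.642911
Price = $100.00 / 1.642911 = $60.87

$60.87


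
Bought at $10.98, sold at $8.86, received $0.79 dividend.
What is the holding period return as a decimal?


Formula: HPR = (P1 - P0 + D) / P0
Gain: $8.86 - $10.98 + $0.79 = -$1.33
HPR = -$1.33 / $10.98 = -0.1211

-0.1211


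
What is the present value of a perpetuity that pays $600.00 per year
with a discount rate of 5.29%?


Formula: PV = C / r
Substituting: PV = $600.00 / 0.0529
PV = $11,342.16

$11,342.16


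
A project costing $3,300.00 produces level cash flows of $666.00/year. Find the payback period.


Formula: Payback = investment / annual cash flow
Substituting: Payback = $3,300.00 / $666.00
Payback = 4.955 years

4.955 years


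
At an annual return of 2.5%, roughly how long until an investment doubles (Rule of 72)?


Formula: Years ≈ 72 / r
Substituting: Years ≈ 72 / 2.5
Years ≈ 28.8

28.8 years


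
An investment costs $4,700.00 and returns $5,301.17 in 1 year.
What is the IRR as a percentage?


Formula: IRR = C1/C0 - 1
Substituting: IRR = $5,301.17 / $4,700.00 - 1
Ratio: 1.127909 - 1 = 0.127909
IRR = 12.7909%

12.7909%


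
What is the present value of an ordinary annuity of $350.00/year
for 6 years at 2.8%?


Formula: PV = PMT * (1 - (1+r)^(-n)) / r
Discount factor: (1 + 0.028)^(-6) = 0.847308
Bracket: 1 - 0.847308 = 0.152692
PV = $350.00 * 0.152692 / 0.028 = $1,908.65

$1,908.65


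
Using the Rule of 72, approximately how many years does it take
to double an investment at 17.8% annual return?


Formula: Years ≈ 72 / r
Substituting: Years ≈ 72 / 17.8
Years ≈ 4.0

4.0 years


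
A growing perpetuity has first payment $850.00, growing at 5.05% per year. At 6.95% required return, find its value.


Formula: PV = C / (r - g)
Spread: r - g = 0.0695 - 0.0505 = 0.019
Substituting: PV = $850.00 / 0.019
PV = $44,736.84

$44,736.84


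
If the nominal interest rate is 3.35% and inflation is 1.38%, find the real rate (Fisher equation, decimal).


Formula: (1 + r_real) = (1 + r_nom) / (1 + inflation)
Substituting: (1 + r_real) = 1.0335 / 1.0138
(1 + r_real) = 1.019432
r_real = 1.019432 - 1 = 0.019432

0.019432


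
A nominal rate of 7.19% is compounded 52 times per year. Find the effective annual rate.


Formula: EAR = (1 + r/m)^m - 1
Period rate: r/m = 0.0719 / 52 = 0.001383
Compounding: (1 + 0.001383)^52 = 1.074495
EAR = 1.074495 - 1 = 0.074495

0.074495


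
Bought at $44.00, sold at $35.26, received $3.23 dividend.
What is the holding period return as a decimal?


Formula: HPR = (P1 - P0 + D) / P0
Gain: $35.26 - $44.00 + $3.23 = -$5.51
HPR = -$5.51 / $44.00 = -0.1252

-0.1252


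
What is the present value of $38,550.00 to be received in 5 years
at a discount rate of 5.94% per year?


Formula: PV = FV / (1 + r)^n
Substituting: PV = $38,550.00 / (1 + 0.0594)^5
Discount factor: (1.0594)^5 = 1.334442
PV = $38,550.00 / 1.334442 = $28,888.47

$28,888.47


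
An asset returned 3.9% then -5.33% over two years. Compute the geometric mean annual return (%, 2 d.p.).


Formula: Geometric mean = ((1+r1)*(1+r2))^(1/2) - 1
Product: (1 + 0.039) * (1 + -0.0533) = 1.039 * 0.9467 = 0.983621
Square root: 0.983621^0.5 = 0.991777
Geometric mean = 0.991777 - 1 = -0.008223
As percentage: -0.82%

-0.82%


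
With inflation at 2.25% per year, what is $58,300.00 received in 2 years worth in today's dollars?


Formula: Real value = nominal / (1 + inflation)^years
Price level: (1 + 0.0225)^2 = 1.045506
Real value = $58,300.00 / 1.045506 = $55,762.46

$55,762.46


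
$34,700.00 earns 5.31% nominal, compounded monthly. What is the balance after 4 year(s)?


Formula: FV = P * (1 + r/m)^(m*t)
Period rate: r/m = 0.0531 / 12 = 0.004425
Total periods: m*t = 12 * 4 = 48
Growth factor: (1 + 0.004425)^48 = 1.236063
FV = $34,700.00 * 1.236063 = $42,891.39

$42,891.39


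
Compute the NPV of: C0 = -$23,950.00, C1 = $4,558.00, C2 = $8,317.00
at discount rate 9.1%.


Formula: NPV = C0 + C1/(1+r) + C2/(1+r)^2
Discount C1: $4,558.00 / (1 + 0.091) = $4,177.82
Discount C2: $8,317.00 / (1 + 0.091)^2 = $6,987.43
NPV = -$23,950.00 + $4,177.82 + $6,987.43 = -$12,784.76

-$12,784.76


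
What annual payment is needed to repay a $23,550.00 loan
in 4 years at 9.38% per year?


Formula: PMT = PV * r / (1 - (1+r)^(-n))
Denominator: 1 - (1 + 0.0938)^(-4) = 0.301368
Numerator: $23,550.00 * 0.0938 = 2208.99
PMT = 2208.99 / 0.301368 = $7,329.87

$7,329.87


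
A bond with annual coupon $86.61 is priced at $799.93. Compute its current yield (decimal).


Formula: Current yield = annual coupon / price
Substituting: CY = $86.61 / $799.93
CY = 0.108272

0.108272


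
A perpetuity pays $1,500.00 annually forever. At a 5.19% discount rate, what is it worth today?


Formula: PV = C / r
Substituting: PV = $1,500.00 / 0.0519
PV = $28,901.73

$28,901.73


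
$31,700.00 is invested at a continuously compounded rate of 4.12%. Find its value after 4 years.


Formula: FV = P * e^(r*t)
Exponent: r*t = 0.0412 * 4 = 0.1648
e^(0.1648) = 1.179157
FV = $31,700.00 * 1.179157 = $37,379.29

$37,379.29


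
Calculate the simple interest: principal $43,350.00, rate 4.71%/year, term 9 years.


Formula: I = P * r * t
Substituting: I = $43,350.00 * 0.0471 * 9
Step: I = $43,350.00 * 0.4239
I = $18,376.07

$18,376.07


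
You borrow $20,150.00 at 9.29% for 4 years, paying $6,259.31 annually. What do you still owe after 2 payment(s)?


Formula: Balance = PV*(1+r)^k - PMT*((1+r)^k - 1)/r
Growth: (1 + 0.0929)^2 = 1.19443
Accumulated factor: ((1+r)^k - 1)/r = 2.0929
Balance = $20,150.00 * 1.19443 - $6,259.31 * 2.0929
Balance = $10,967.66

$10,967.66


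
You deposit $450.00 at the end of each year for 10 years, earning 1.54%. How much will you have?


Formula: FV = PMT * ((1+r)^n - 1) / r
Growth factor: (1 + 0.0154)^10 = 1.165123
Numerator: 1.165123 - 1 = 0.165123
FV = $450.00 * 0.165123 / 0.0154 = $4,825.01

$4,825.01


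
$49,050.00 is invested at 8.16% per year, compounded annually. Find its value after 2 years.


Formula: FV = P * (1 + r)^n
Substituting: FV = $49,050.00 * (1 + 0.0816)^2
Growth factor: (1.0816)^2 = 1.169859
FV = $49,050.00 * 1.169859 = $57,381.56

$57,381.56


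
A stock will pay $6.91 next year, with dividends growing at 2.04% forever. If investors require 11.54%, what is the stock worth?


Formula: P = D1 / (r - g)
Spread: r - g = 0.1154 - 0.0204 = 0.095
Substituting: P = $6.91 / 0.095
P = $72.74

$72.74


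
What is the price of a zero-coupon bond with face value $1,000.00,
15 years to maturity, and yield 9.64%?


Formula: Price = FV / (1 + r)^n
Substituting: Price = $1,000.00 / (1 + 0.0964)^15
Discount factor: (1.0964)^15 = 3.976815
Price = $1,000.00 / 3.976815 = $251.46

$251.46


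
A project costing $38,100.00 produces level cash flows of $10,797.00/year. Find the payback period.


Formula: Payback = investment / annual cash flow
Substituting: Payback = $38,100.00 / $10,797.00
Payback = 3.5288 years

3.5288 years


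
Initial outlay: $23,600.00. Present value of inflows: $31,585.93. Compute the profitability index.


Formula: PI = PV(cash flows) / initial investment
Substituting: PI = $31,585.93 / $23,600.00
PI = 1.3384

1.3384


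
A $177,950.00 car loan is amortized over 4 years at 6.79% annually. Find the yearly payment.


Formula: PMT = PV * r / (1 - (1+r)^(-n))
Denominator: 1 - (1 + 0.0679)^(-4) = 0.231086
Numerator: $177,950.00 * 0.0679 = 12082.805
PMT = 12082.805 / 0.231086 = $52,287.00

$52,287.00


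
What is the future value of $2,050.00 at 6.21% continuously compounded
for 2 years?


Formula: FV = P * e^(r*t)
Exponent: r*t = 0.0621 * 2 = 0.1242
e^(0.1242) = 1.132242
FV = $2,050.00 * 1.132242 = $2,321.10

$2,321.10


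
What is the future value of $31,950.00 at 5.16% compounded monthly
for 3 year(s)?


Formula: FV = P * (1 + r/m)^(m*t)
Period rate: r/m = 0.0516 / 12 = 0.0043
Total periods: m*t = 12 * 3 = 36
Growth factor: (1 + 0.0043)^36 = 1.167037
FV = $31,950.00 * 1.167037 = $37,286.83

$37,286.83


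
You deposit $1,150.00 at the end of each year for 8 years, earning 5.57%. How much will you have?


Formula: FV = PMT * ((1+r)^n - 1) / r
Growth factor: (1 + 0.0557)^8 = 1.542852
Numerator: 1.542852 - 1 = 0.542852
FV = $1,150.00 * 0.542852 / 0.0557 = $11,207.89

$11,207.89


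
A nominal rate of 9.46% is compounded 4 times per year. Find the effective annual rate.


Formula: EAR = (1 + r/m)^m - 1
Period rate: r/m = 0.0946 / 4 = 0.02365
Compounding: (1 + 0.02365)^4 = 1.098009
EAR = 1.098009 - 1 = 0.098009

0.098009


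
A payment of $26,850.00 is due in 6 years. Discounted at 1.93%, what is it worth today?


Formula: PV = FV / (1 + r)^n
Substituting: PV = $26,850.00 / (1 + 0.0193)^6
Discount factor: (1.0193)^6 = 1.121533
PV = $26,850.00 / 1.121533 = $23,940.44

$23,940.44


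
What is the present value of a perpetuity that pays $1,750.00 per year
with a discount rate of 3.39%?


Formula: PV = C / r
Substituting: PV = $1,750.00 / 0.0339
PV = $51,622.42

$51,622.42


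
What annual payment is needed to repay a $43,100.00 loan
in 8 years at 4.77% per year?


Formula: PMT = PV * r / (1 - (1+r)^(-n))
Denominator: 1 - (1 + 0.0477)^(-8) = 0.311182
Numerator: $43,100.00 * 0.0477 = 2055.87
PMT = 2055.87 / 0.311182 = $6,606.65

$6,606.65


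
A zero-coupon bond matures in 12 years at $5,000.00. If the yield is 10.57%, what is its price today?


Formula: Price = FV / (1 + r)^n
Substituting: Price = $5,000.00 / (1 + 0.1057)^12
Discount factor: (1.1057)^12 = 3.339241
Price = $5,000.00 / 3.339241 = $1,497.35

$1,497.35


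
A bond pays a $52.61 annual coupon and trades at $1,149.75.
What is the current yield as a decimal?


Formula: Current yield = annual coupon / price
Substituting: CY = $52.61 / $1,149.75
CY = 0.045758

0.045758


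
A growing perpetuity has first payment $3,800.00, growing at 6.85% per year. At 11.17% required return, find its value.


Formula: PV = C / (r - g)
Spread: r - g = 0.1117 - 0.0685 = 0.0432
Substituting: PV = $3,800.00 / 0.0432
PV = $87,962.96

$87,962.96


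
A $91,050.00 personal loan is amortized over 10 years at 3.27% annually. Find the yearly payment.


Formula: PMT = PV * r / (1 - (1+r)^(-n))
Denominator: 1 - (1 + 0.0327)^(-10) = 0.275133
Numerator: $91,050.00 * 0.0327 = 2977.335
PMT = 2977.335 / 0.275133 = $10,821.43

$10,821.43


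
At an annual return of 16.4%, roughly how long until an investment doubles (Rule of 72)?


Formula: Years ≈ 72 / r
Substituting: Years ≈ 72 / 16.4
Years ≈ 4.4

4.4 years


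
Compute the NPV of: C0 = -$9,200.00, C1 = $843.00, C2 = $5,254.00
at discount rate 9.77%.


Formula: NPV = C0 + C1/(1+r) + C2/(1+r)^2
Discount C1: $843.00 / (1 + 0.0977) = $767.97
Discount C2: $5,254.00 / (1 + 0.0977)^2 = $4,360.36
NPV = -$9,200.00 + $767.97 + $4,360.36 = -$4,071.67

-$4,071.67


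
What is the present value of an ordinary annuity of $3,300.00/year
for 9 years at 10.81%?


Formula: PV = PMT * (1 - (1+r)^(-n)) / r
Discount factor: (1 + 0.1081)^(-9) = 0.396999
Bracket: 1 - 0.396999 = 0.603001
PV = $3,300.00 * 0.603001 / 0.1081 = $18,407.99

$18,407.99


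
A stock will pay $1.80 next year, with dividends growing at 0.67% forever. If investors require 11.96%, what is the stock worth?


Formula: P = D1 / (r - g)
Spread: r - g = 0.1196 - 0.0067 = 0.1129
Substituting: P = $1.80 / 0.1129
P = $15.94

$15.94


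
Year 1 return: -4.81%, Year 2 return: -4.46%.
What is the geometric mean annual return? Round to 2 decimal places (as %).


Formula: Geometric mean = ((1+r1)*(1+r2))^(1/2) - 1
Product: (1 + -0.0481) * (1 + -0.0446) = 0.9519 * 0.9554 = 0.909445
Square root: 0.909445^0.5 = 0.953648
Geometric mean = 0.953648 - 1 = -0.046352
As percentage: -4.64%

-4.64%


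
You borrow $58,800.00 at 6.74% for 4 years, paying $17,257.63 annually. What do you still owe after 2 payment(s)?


Formula: Balance = PV*(1+r)^k - PMT*((1+r)^k - 1)/r
Growth: (1 + 0.0674)^2 = 1.139343
Accumulated factor: ((1+r)^k - 1)/r = 2.0674
Balance = $58,800.00 * 1.139343 - $17,257.63 * 2.0674
Balance = $31,314.93

$31,314.93


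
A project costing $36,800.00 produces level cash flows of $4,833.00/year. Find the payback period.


Formula: Payback = investment / annual cash flow
Substituting: Payback = $36,800.00 / $4,833.00
Payback = 7.6143 years

7.6143 years


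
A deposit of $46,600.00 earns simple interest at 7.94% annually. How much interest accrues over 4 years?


Formula: I = P * r * t
Substituting: I = $46,600.00 * 0.0794 * 4
Step: I = $46,600.00 * 0.3176
I = $14,800.16

$14,800.16


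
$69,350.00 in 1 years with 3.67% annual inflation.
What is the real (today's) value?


Formula: Real value = nominal / (1 + inflation)^years
Price level: (1 + 0.0367)^1 = 1.0367
Real value = $69,350.00 / 1.0367 = $66,894.96

$66,894.96


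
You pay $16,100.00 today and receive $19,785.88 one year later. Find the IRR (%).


Formula: IRR = C1/C0 - 1
Substituting: IRR = $19,785.88 / $16,100.00 - 1
Ratio: 1.228937 - 1 = 0.228937
IRR = 22.8937%

22.8937%


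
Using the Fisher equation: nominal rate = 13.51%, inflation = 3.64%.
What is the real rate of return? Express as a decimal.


Formula: (1 + r_real) = (1 + r_nom) / (1 + inflation)
Substituting: (1 + r_real) = 1.1351 / 1.0364
(1 + r_real) = 1.095234
r_real = 1.095234 - 1 = 0.095234

0.095234


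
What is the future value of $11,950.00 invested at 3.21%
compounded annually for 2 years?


Formula: FV = P * (1 + r)^n
Substituting: FV = $11,950.00 * (1 + 0.0321)^2
Growth factor: (1.0321)^2 = 1.06523
FV = $11,950.00 * 1.06523 = $12,729.50

$12,729.50


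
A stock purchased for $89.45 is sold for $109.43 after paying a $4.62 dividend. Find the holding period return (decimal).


Formula: HPR = (P1 - P0 + D) / P0
Gain: $109.43 - $89.45 + $4.62 = $24.60
HPR = $24.60 / $89.45 = 0.275

0.275


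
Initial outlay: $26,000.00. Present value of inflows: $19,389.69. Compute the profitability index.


Formula: PI = PV(cash flows) / initial investment
Substituting: PI = $19,389.69 / $26,000.00
PI = 0.7458

0.7458


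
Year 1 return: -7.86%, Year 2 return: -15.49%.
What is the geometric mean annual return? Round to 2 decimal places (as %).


Formula: Geometric mean = ((1+r1)*(1+r2))^(1/2) - 1
Product: (1 + -0.0786) * (1 + -0.1549) = 0.9214 * 0.8451 = 0.778675
Square root: 0.778675^0.5 = 0.882426
Geometric mean = 0.882426 - 1 = -0.117574
As percentage: -11.76%

-11.76%


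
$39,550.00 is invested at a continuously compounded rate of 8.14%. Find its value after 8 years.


Formula: FV = P * e^(r*t)
Exponent: r*t = 0.0814 * 8 = 0.6512
e^(0.6512) = 1.917841
FV = $39,550.00 * 1.917841 = $75,850.61

$75,850.61


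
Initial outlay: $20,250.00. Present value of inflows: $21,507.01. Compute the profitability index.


Formula: PI = PV(cash flows) / initial investment
Substituting: PI = $21,507.01 / $20,250.00
PI = 1.0621

1.0621


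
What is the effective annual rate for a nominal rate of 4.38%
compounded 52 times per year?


Formula: EAR = (1 + r/m)^m - 1
Period rate: r/m = 0.0438 / 52 = 0.000842
Compounding: (1 + 0.000842)^52 = 1.044754
EAR = 1.044754 - 1 = 0.044754

0.044754


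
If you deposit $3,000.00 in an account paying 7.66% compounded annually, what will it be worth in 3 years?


Formula: FV = P * (1 + r)^n
Substituting: FV = $3,000.00 * (1 + 0.0766)^3
Growth factor: (1.0766)^3 = 1.247852
FV = $3,000.00 * 1.247852 = $3,743.56

$3,743.56


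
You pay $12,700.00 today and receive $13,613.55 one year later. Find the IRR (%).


Formula: IRR = C1/C0 - 1
Substituting: IRR = $13,613.55 / $12,700.00 - 1
Ratio: 1.071933 - 1 = 0.071933
IRR = 7.1933%

7.1933%


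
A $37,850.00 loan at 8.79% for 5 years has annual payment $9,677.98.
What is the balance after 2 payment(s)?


Formula: Balance = PV*(1+r)^k - PMT*((1+r)^k - 1)/r
Growth: (1 + 0.0879)^2 = 1.183526
Accumulated factor: ((1+r)^k - 1)/r = 2.0879
Balance = $37,850.00 * 1.183526 - $9,677.98 * 2.0879
Balance = $24,589.82

$24,589.82


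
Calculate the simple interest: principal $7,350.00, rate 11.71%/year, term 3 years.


Formula: I = P * r * t
Substituting: I = $7,350.00 * 0.1171 * 3
Step: I = $7,350.00 * 0.3513
I = $2,582.06

$2,582.06


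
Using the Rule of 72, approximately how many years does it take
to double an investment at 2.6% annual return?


Formula: Years ≈ 72 / r
Substituting: Years ≈ 72 / 2.6
Years ≈ 27.7

27.7 years


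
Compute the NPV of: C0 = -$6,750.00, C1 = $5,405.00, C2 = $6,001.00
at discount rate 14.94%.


Formula: NPV = C0 + C1/(1+r) + C2/(1+r)^2
Discount C1: $5,405.00 / (1 + 0.1494) = $4,702.45
Discount C2: $6,001.00 / (1 + 0.1494)^2 = $4,542.36
NPV = -$6,750.00 + $4,702.45 + $4,542.36 = $2,494.81

$2,494.81


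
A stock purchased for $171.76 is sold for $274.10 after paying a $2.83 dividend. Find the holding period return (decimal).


Formula: HPR = (P1 - P0 + D) / P0
Gain: $274.10 - $171.76 + $2.83 = $105.17
HPR = $105.17 / $171.76 = 0.6123

0.6123


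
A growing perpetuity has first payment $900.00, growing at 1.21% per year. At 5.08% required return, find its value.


Formula: PV = C / (r - g)
Spread: r - g = 0.0508 - 0.0121 = 0.0387
Substituting: PV = $900.00 / 0.0387
PV = $23,255.81

$23,255.81


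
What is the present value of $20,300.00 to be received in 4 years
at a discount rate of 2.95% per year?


Formula: PV = FV / (1 + r)^n
Substituting: PV = $20,300.00 / (1 + 0.0295)^4
Discount factor: (1.0295)^4 = 1.123325
PV = $20,300.00 / 1.123325 = $18,071.35

$18,071.35


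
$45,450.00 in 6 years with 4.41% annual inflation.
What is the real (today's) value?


Formula: Real value = nominal / (1 + inflation)^years
Price level: (1 + 0.0441)^6 = 1.295545
Real value = $45,450.00 / 1.295545 = $35,081.76

$35,081.76


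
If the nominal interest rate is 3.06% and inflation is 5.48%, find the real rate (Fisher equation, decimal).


Formula: (1 + r_real) = (1 + r_nom) / (1 + inflation)
Substituting: (1 + r_real) = 1.0306 / 1.0548
(1 + r_real) = 0.977057
r_real = 0.977057 - 1 = -0.022943

-0.022943


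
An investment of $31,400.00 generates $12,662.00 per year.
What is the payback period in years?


Formula: Payback = investment / annual cash flow
Substituting: Payback = $31,400.00 / $12,662.00
Payback = 2.4799 years

2.4799 years


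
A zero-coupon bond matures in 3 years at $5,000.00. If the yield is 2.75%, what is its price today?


Formula: Price = FV / (1 + r)^n
Substituting: Price = $5,000.00 / (1 + 0.0275)^3
Discount factor: (1.0275)^3 = 1.08479
Price = $5,000.00 / 1.08479 = $4,609.19

$4,609.19


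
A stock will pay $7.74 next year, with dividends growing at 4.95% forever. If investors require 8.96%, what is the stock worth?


Formula: P = D1 / (r - g)
Spread: r - g = 0.0896 - 0.0495 = 0.0401
Substituting: P = $7.74 / 0.0401
P = $193.02

$193.02


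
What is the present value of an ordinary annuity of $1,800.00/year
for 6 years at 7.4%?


Formula: PV = PMT * (1 - (1+r)^(-n)) / r
Discount factor: (1 + 0.074)^(-6) = 0.65159
Bracket: 1 - 0.65159 = 0.34841
PV = $1,800.00 * 0.34841 / 0.074 = $8,474.84

$8,474.84


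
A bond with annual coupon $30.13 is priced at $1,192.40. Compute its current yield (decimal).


Formula: Current yield = annual coupon / price
Substituting: CY = $30.13 / $1,192.40
CY = 0.025268

0.025268


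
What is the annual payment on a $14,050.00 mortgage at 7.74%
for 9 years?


Formula: PMT = PV * r / (1 - (1+r)^(-n))
Denominator: 1 - (1 + 0.0774)^(-9) = 0.488781
Numerator: $14,050.00 * 0.0774 = 1087.47
PMT = 1087.47 / 0.488781 = $2,224.86

$2,224.86


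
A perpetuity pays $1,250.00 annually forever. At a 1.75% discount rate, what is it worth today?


Formula: PV = C / r
Substituting: PV = $1,250.00 / 0.0175
PV = $71,428.57

$71,428.57


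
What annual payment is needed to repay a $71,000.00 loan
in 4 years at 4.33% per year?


Formula: PMT = PV * r / (1 - (1+r)^(-n))
Denominator: 1 - (1 + 0.0433)^(-4) = 0.15596
Numerator: $71,000.00 * 0.0433 = 3074.3
PMT = 3074.3 / 0.15596 = $19,712.14

$19,712.14


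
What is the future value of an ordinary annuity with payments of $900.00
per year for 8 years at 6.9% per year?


Formula: FV = PMT * ((1+r)^n - 1) / r
Growth factor: (1 + 0.069)^8 = 1.705382
Numerator: 1.705382 - 1 = 0.705382
FV = $900.00 * 0.705382 / 0.069 = $9,200.63

$9,200.63


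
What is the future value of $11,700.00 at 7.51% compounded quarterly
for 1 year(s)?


Formula: FV = P * (1 + r/m)^(m*t)
Period rate: r/m = 0.0751 / 4 = 0.018775
Total periods: m*t = 4 * 1 = 4
Growth factor: (1 + 0.018775)^4 = 1.077242
FV = $11,700.00 * 1.077242 = $12,603.73

$12,603.73


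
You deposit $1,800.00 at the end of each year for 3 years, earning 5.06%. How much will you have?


Formula: FV = PMT * ((1+r)^n - 1) / r
Growth factor: (1 + 0.0506)^3 = 1.159611
Numerator: 1.159611 - 1 = 0.159611
FV = $1,800.00 * 0.159611 / 0.0506 = $5,677.85

$5,677.85


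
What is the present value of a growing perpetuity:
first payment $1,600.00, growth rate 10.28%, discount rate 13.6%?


Formula: PV = C / (r - g)
Spread: r - g = 0.136 - 0.1028 = 0.0332
Substituting: PV = $1,600.00 / 0.0332
PV = $48,192.77

$48,192.77


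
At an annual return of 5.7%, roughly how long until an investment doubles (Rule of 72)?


Formula: Years ≈ 72 / r
Substituting: Years ≈ 72 / 5.7
Years ≈ 12.6

12.6 years


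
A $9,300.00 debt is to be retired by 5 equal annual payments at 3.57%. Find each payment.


Formula: PMT = PV * r / (1 - (1+r)^(-n))
Denominator: 1 - (1 + 0.0357)^(-5) = 0.160868
Numerator: $9,300.00 * 0.0357 = 332.01
PMT = 332.01 / 0.160868 = $2,063.86

$2,063.86


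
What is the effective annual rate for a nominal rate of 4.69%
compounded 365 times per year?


Formula: EAR = (1 + r/m)^m - 1
Period rate: r/m = 0.0469 / 365 = 0.000128
Compounding: (1 + 0.000128)^365 = 1.048014
EAR = 1.048014 - 1 = 0.048014

0.048014


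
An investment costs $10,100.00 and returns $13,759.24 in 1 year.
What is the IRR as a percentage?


Formula: IRR = C1/C0 - 1
Substituting: IRR = $13,759.24 / $10,100.00 - 1
Ratio: 1.362301 - 1 = 0.362301
IRR = 36.2301%

36.2301%


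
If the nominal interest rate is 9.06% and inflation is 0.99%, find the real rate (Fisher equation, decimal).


Formula: (1 + r_real) = (1 + r_nom) / (1 + inflation)
Substituting: (1 + r_real) = 1.0906 / 1.0099
(1 + r_real) = 1.079909
r_real = 1.079909 - 1 = 0.079909

0.079909


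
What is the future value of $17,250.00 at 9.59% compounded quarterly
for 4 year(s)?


Formula: FV = P * (1 + r/m)^(m*t)
Period rate: r/m = 0.0959 / 4 = 0.023975
Total periods: m*t = 4 * 4 = 16
Growth factor: (1 + 0.023975)^16 = 1.460931
FV = $17,250.00 * 1.460931 = $25,201.06

$25,201.06


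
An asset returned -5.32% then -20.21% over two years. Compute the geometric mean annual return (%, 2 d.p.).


Formula: Geometric mean = ((1+r1)*(1+r2))^(1/2) - 1
Product: (1 + -0.0532) * (1 + -0.2021) = 0.9468 * 0.7979 = 0.755452
Square root: 0.755452^0.5 = 0.869167
Geometric mean = 0.869167 - 1 = -0.130833
As percentage: -13.08%

-13.08%


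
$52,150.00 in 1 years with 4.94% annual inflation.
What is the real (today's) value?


Formula: Real value = nominal / (1 + inflation)^years
Price level: (1 + 0.0494)^1 = 1.0494
Real value = $52,150.00 / 1.0494 = $49,695.06

$49,695.06


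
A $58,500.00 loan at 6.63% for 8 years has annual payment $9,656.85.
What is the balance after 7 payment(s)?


Formula: Balance = PV*(1+r)^k - PMT*((1+r)^k - 1)/r
Growth: (1 + 0.0663)^7 = 1.567313
Accumulated factor: ((1+r)^k - 1)/r = 8.556764
Balance = $58,500.00 * 1.567313 - $9,656.85 * 8.556764
Balance = $9,056.45

$9,056.45


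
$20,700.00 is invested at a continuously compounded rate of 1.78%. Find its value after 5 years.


Formula: FV = P * e^(r*t)
Exponent: r*t = 0.0178 * 5 = 0.089
e^(0.089) = 1.093081
FV = $20,700.00 * 1.093081 = $22,626.77

$22,626.77


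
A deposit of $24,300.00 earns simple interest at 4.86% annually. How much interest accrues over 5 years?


Formula: I = P * r * t
Substituting: I = $24,300.00 * 0.0486 * 5
Step: I = $24,300.00 * 0.243
I = $5,904.90

$5,904.90


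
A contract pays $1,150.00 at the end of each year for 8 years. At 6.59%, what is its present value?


Formula: PV = PMT * (1 - (1+r)^(-n)) / r
Discount factor: (1 + 0.0659)^(-8) = 0.600162
Bracket: 1 - 0.600162 = 0.399838
PV = $1,150.00 * 0.399838 / 0.0659 = $6,977.45

$6,977.45


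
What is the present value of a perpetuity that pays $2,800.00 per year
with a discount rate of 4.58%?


Formula: PV = C / r
Substituting: PV = $2,800.00 / 0.0458
PV = $61,135.37

$61,135.37


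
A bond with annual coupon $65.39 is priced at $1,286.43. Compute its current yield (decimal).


Formula: Current yield = annual coupon / price
Substituting: CY = $65.39 / $1,286.43
CY = 0.050831

0.050831


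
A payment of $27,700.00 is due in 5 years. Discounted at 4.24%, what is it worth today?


Formula: PV = FV / (1 + r)^n
Substituting: PV = $27,700.00 / (1 + 0.0424)^5
Discount factor: (1.0424)^5 = 1.230756
PV = $27,700.00 / 1.230756 = $22,506.49

$22,506.49


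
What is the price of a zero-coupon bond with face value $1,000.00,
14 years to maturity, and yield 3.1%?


Formula: Price = FV / (1 + r)^n
Substituting: Price = $1,000.00 / (1 + 0.031)^14
Discount factor: (1.031)^14 = 1.533279
Price = $1,000.00 / 1.533279 = $652.20

$652.20


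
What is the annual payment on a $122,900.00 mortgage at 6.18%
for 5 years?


Formula: PMT = PV * r / (1 - (1+r)^(-n))
Denominator: 1 - (1 + 0.0618)^(-5) = 0.259054
Numerator: $122,900.00 * 0.0618 = 7595.22
PMT = 7595.22 / 0.259054 = $29,319.03

$29,319.03


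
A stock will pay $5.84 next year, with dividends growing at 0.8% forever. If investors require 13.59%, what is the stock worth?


Formula: P = D1 / (r - g)
Spread: r - g = 0.1359 - 0.008 = 0.1279
Substituting: P = $5.84 / 0.1279
P = $45.66

$45.66


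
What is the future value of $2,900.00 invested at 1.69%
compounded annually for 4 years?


Formula: FV = P * (1 + r)^n
Substituting: FV = $2,900.00 * (1 + 0.0169)^4
Growth factor: (1.0169)^4 = 1.069333
FV = $2,900.00 * 1.069333 = $3,101.07

$3,101.07


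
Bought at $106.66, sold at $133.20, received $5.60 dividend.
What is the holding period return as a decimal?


Formula: HPR = (P1 - P0 + D) / P0
Gain: $133.20 - $106.66 + $5.60 = $32.14
HPR = $32.14 / $106.66 = 0.3013

0.3013


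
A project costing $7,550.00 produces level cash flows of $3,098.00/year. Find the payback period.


Formula: Payback = investment / annual cash flow
Substituting: Payback = $7,550.00 / $3,098.00
Payback = 2.4371 years

2.4371 years


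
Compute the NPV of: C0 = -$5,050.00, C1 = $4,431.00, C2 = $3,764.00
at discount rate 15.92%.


Formula: NPV = C0 + C1/(1+r) + C2/(1+r)^2
Discount C1: $4,431.00 / (1 + 0.1592) = $3,822.46
Discount C2: $3,764.00 / (1 + 0.1592)^2 = $2,801.13
NPV = -$5,050.00 + $3,822.46 + $2,801.13 = $1,573.59

$1,573.59


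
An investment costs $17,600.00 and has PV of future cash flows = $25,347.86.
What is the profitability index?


Formula: PI = PV(cash flows) / initial investment
Substituting: PI = $25,347.86 / $17,600.00
PI = 1.4402

1.4402


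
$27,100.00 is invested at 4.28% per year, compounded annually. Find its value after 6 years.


Formula: FV = P * (1 + r)^n
Substituting: FV = $27,100.00 * (1 + 0.0428)^6
Growth factor: (1.0428)^6 = 1.285897
FV = $27,100.00 * 1.285897 = $34,847.80

$34,847.80


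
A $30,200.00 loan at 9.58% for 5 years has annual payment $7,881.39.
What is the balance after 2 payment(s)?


Formula: Balance = PV*(1+r)^k - PMT*((1+r)^k - 1)/r
Growth: (1 + 0.0958)^2 = 1.200778
Accumulated factor: ((1+r)^k - 1)/r = 2.0958
Balance = $30,200.00 * 1.200778 - $7,881.39 * 2.0958
Balance = $19,745.67

$19,745.67


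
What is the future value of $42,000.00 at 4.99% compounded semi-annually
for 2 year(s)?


Formula: FV = P * (1 + r/m)^(m*t)
Period rate: r/m = 0.0499 / 2 = 0.02495
Total periods: m*t = 2 * 2 = 4
Growth factor: (1 + 0.02495)^4 = 1.103598
FV = $42,000.00 * 1.103598 = $46,351.10

$46,351.10


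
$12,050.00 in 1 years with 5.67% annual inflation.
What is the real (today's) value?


Formula: Real value = nominal / (1 + inflation)^years
Price level: (1 + 0.0567)^1 = 1.0567
Real value = $12,050.00 / 1.0567 = $11,403.43

$11,403.43


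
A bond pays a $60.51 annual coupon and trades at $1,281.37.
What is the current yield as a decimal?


Formula: Current yield = annual coupon / price
Substituting: CY = $60.51 / $1,281.37
CY = 0.047223

0.047223
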